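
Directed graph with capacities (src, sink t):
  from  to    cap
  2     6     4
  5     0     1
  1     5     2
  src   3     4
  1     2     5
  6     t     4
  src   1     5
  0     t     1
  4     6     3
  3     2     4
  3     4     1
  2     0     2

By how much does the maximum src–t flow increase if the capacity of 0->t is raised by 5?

2

Original max flow = 5.
After raising cap(0->t), augmenting paths through that edge carry 2 more units.
New max flow = 7. Increase = 2.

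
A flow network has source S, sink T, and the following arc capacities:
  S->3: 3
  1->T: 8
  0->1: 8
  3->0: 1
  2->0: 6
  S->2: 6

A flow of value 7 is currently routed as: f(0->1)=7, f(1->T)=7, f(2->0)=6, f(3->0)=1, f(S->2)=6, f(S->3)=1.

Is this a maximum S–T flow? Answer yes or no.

Yes

Residual reachable from S: {3, S}; T is not reachable.
Saturated cut: S->2, 3->0 with total capacity 7 = current flow value. Flow is maximum.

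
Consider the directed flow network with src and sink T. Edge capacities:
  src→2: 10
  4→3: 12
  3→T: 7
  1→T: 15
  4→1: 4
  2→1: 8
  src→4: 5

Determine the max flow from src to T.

Augment src→4→3→T: bottleneck 5. Total 5.
Augment src→2→1→T: bottleneck 8. Total 13.
No augmenting path remains in the residual graph.

13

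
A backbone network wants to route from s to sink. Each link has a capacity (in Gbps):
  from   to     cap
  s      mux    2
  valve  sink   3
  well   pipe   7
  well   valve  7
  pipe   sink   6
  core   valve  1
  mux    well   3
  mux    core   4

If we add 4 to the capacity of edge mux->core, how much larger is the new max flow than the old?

0

Original max flow = 2.
Edge mux->core does not cross the min cut (source side {s}), so extra capacity there cannot help.
New max flow = 2. Increase = 0.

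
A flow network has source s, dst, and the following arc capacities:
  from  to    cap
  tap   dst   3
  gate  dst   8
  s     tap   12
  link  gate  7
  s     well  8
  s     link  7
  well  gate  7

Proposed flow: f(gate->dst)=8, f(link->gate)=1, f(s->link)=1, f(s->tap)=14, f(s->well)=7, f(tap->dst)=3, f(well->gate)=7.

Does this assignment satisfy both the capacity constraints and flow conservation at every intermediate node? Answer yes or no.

Capacity violated on s->tap: flow 14 > capacity 12.

No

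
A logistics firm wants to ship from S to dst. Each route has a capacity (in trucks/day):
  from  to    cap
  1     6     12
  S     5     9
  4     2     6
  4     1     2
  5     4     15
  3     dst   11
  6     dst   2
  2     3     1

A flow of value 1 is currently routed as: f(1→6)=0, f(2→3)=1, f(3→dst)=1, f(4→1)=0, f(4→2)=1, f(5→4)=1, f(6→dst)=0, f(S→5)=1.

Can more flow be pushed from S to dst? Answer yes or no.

Yes

Residual path S→5→4→1→6→dst has bottleneck 2 > 0.
Pushing 2 along it raises the flow to 3, so the given flow is not maximum.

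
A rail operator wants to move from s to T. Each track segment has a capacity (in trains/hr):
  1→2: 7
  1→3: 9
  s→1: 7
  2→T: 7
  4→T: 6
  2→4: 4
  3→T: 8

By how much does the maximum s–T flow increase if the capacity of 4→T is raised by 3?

0

Original max flow = 7.
Edge 4→T does not cross the min cut (source side {s}), so extra capacity there cannot help.
New max flow = 7. Increase = 0.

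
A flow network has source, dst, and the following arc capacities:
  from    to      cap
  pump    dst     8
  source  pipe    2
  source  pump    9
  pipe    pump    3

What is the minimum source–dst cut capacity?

8

Max flow = 8 (via 1 augmenting path).
In the residual at optimum, the set reachable from source is {pipe, pump, source}.
Cut edges: pump→dst (cap 8). Sum = 8.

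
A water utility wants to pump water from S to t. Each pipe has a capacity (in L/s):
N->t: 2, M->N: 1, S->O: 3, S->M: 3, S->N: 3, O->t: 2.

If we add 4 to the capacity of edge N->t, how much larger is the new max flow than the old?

Original max flow = 4.
After raising cap(N->t), augmenting paths through that edge carry 2 more units.
New max flow = 6. Increase = 2.

2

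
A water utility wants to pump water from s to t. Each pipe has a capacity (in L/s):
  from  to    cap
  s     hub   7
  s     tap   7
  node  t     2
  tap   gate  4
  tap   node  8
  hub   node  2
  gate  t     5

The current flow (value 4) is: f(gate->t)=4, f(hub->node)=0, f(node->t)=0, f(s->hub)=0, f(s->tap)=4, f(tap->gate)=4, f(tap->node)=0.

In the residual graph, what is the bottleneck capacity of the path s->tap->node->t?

Residual capacities along the path: s->tap: 3, tap->node: 8, node->t: 2.
Minimum is 2.

2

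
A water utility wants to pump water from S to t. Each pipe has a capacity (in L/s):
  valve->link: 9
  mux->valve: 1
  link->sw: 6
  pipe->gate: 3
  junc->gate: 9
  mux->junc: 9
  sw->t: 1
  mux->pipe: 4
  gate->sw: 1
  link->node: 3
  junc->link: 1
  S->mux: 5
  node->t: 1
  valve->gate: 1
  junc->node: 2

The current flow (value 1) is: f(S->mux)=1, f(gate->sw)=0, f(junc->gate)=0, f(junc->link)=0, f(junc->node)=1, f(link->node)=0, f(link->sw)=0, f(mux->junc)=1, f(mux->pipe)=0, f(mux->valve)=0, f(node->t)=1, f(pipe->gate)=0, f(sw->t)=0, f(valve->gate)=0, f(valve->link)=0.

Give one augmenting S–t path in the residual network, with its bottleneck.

Residual along S->mux->valve->gate->sw->t: S->mux: 4, mux->valve: 1, valve->gate: 1, gate->sw: 1, sw->t: 1.
Bottleneck = min = 1.

S->mux->valve->gate->sw->t, bottleneck 1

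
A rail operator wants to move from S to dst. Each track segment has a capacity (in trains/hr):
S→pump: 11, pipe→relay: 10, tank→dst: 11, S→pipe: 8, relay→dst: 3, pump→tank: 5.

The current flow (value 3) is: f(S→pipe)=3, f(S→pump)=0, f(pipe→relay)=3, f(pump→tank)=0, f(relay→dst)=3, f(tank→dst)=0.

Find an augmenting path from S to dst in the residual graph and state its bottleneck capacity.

Residual along S→pump→tank→dst: S→pump: 11, pump→tank: 5, tank→dst: 11.
Bottleneck = min = 5.

S→pump→tank→dst, bottleneck 5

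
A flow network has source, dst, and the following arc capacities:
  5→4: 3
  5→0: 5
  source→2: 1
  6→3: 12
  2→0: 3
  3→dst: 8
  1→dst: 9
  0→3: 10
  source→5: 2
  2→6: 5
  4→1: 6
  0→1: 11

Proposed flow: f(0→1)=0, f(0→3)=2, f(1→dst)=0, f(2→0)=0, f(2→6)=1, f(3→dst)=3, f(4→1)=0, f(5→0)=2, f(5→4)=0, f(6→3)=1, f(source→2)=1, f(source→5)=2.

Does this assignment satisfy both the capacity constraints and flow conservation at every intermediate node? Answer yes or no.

Every edge has 0 ≤ f(e) ≤ cap(e).
At each intermediate node, inflow equals outflow.

Yes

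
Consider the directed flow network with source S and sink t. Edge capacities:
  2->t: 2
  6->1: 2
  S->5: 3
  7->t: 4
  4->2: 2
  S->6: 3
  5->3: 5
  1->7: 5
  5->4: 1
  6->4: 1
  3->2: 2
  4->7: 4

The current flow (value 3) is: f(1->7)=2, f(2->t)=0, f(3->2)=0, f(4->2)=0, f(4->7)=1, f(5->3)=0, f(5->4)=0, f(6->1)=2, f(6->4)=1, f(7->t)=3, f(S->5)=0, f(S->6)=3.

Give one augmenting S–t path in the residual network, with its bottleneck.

S->5->4->7->t, bottleneck 1

Residual along S->5->4->7->t: S->5: 3, 5->4: 1, 4->7: 3, 7->t: 1.
Bottleneck = min = 1.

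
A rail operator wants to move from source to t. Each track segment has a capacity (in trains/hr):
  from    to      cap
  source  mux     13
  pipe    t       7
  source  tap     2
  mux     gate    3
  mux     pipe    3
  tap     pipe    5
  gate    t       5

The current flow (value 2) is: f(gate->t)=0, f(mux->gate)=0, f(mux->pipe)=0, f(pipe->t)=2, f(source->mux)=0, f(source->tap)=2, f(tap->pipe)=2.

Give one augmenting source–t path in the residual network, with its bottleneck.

Residual along source->mux->pipe->t: source->mux: 13, mux->pipe: 3, pipe->t: 5.
Bottleneck = min = 3.

source->mux->pipe->t, bottleneck 3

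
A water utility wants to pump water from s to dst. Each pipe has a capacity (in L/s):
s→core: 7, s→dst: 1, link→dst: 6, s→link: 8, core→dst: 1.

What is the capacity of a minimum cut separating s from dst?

8

Max flow = 8 (via 3 augmenting paths).
In the residual at optimum, the set reachable from s is {core, link, s}.
Cut edges: s→dst (cap 1), link→dst (cap 6), core→dst (cap 1). Sum = 8.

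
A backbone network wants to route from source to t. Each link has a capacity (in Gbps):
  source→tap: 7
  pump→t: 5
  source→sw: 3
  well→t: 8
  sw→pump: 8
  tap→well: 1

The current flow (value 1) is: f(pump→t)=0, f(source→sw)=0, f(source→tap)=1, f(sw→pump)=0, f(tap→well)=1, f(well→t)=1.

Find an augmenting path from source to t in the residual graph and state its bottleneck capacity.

source→sw→pump→t, bottleneck 3

Residual along source→sw→pump→t: source→sw: 3, sw→pump: 8, pump→t: 5.
Bottleneck = min = 3.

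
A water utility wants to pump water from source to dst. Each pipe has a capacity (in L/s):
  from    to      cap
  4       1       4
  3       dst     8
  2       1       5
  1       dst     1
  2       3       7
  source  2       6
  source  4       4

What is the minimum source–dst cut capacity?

Max flow = 7 (via 2 augmenting paths).
In the residual at optimum, the set reachable from source is {1, 4, source}.
Cut edges: source->2 (cap 6), 1->dst (cap 1). Sum = 7.

7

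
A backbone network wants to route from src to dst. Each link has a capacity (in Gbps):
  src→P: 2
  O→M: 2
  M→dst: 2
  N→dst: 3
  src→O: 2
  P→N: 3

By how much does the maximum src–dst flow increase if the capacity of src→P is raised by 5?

Original max flow = 4.
After raising cap(src→P), augmenting paths through that edge carry 1 more unit.
New max flow = 5. Increase = 1.

1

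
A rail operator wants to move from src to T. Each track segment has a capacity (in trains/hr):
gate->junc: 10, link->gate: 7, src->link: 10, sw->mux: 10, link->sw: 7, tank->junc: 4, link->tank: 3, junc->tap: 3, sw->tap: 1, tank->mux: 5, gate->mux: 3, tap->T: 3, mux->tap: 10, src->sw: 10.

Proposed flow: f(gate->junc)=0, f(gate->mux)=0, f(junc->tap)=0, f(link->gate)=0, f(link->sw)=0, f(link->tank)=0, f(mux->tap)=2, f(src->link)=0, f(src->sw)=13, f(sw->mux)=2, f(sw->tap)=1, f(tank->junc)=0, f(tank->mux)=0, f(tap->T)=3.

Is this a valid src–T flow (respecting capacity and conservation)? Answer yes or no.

Capacity violated on src->sw: flow 13 > capacity 10.

No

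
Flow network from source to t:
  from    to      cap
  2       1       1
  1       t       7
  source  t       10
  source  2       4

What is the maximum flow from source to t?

Augment source→t: bottleneck 10. Total 10.
Augment source→2→1→t: bottleneck 1. Total 11.
No augmenting path remains in the residual graph.

11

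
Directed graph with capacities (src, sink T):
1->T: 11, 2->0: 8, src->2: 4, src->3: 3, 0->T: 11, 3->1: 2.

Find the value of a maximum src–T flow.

6

Augment src->3->1->T: bottleneck 2. Total 2.
Augment src->2->0->T: bottleneck 4. Total 6.
No augmenting path remains in the residual graph.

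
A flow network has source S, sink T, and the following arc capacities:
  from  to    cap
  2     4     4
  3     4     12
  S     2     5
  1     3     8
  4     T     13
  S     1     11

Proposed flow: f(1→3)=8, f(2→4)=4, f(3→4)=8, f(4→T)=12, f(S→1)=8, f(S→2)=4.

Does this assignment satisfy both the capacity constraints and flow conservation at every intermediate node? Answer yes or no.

Every edge has 0 ≤ f(e) ≤ cap(e).
At each intermediate node, inflow equals outflow.

Yes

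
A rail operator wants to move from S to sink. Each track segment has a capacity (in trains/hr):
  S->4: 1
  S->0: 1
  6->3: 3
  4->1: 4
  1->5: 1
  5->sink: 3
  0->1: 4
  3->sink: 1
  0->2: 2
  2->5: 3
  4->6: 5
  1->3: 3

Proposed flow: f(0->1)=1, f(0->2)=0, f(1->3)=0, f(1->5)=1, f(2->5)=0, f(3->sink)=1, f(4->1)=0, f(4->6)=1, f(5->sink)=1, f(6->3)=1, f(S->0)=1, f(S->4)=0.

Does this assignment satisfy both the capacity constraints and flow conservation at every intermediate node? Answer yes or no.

No

Conservation fails at 4: inflow 0 ≠ outflow 1.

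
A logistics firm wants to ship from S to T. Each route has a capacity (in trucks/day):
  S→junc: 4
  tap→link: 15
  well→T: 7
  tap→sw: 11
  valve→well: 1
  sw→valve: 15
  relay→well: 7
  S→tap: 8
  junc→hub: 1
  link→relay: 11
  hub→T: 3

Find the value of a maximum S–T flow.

8

Augment S→junc→hub→T: bottleneck 1. Total 1.
Augment S→tap→link→relay→well→T: bottleneck 7. Total 8.
No augmenting path remains in the residual graph.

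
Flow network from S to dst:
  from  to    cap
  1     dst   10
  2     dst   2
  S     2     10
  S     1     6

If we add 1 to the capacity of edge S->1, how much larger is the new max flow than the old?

1

Original max flow = 8.
After raising cap(S->1), augmenting paths through that edge carry 1 more unit.
New max flow = 9. Increase = 1.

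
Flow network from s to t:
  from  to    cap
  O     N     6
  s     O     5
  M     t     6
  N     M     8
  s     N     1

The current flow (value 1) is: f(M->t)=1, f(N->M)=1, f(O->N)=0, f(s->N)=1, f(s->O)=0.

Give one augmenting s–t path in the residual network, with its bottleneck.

s->O->N->M->t, bottleneck 5

Residual along s->O->N->M->t: s->O: 5, O->N: 6, N->M: 7, M->t: 5.
Bottleneck = min = 5.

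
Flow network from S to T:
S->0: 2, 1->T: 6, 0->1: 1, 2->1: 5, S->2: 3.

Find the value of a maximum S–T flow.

Augment S->0->1->T: bottleneck 1. Total 1.
Augment S->2->1->T: bottleneck 3. Total 4.
No augmenting path remains in the residual graph.

4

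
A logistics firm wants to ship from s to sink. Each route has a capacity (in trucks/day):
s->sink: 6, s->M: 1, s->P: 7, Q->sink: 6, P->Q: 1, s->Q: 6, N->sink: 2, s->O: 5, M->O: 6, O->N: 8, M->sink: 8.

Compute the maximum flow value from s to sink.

Augment s->sink: bottleneck 6. Total 6.
Augment s->M->sink: bottleneck 1. Total 7.
Augment s->Q->sink: bottleneck 6. Total 13.
Augment s->O->N->sink: bottleneck 2. Total 15.
No augmenting path remains in the residual graph.

15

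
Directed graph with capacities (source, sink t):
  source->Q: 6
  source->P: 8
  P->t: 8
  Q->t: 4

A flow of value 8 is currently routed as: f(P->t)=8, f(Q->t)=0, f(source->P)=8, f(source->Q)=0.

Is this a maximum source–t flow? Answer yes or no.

Residual path source->Q->t has bottleneck 4 > 0.
Pushing 4 along it raises the flow to 12, so the given flow is not maximum.

No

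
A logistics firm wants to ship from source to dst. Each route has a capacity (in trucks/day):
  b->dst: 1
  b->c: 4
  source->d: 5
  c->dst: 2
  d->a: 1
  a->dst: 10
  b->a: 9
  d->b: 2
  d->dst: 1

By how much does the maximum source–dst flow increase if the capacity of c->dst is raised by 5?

0

Original max flow = 4.
Edge c->dst does not cross the min cut (source side {d, source}), so extra capacity there cannot help.
New max flow = 4. Increase = 0.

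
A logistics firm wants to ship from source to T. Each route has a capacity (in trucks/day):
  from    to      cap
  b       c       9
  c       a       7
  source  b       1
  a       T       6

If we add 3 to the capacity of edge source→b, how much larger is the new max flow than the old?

Original max flow = 1.
After raising cap(source→b), augmenting paths through that edge carry 3 more units.
New max flow = 4. Increase = 3.

3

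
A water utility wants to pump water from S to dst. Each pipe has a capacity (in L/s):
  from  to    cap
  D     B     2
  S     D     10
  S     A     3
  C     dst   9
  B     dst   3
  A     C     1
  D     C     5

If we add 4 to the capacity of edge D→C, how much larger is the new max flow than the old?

Original max flow = 8.
After raising cap(D→C), augmenting paths through that edge carry 3 more units.
New max flow = 11. Increase = 3.

3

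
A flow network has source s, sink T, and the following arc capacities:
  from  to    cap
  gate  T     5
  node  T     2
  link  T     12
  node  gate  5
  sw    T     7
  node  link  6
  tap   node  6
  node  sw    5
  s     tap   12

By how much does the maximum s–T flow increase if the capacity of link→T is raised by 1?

0

Original max flow = 6.
Edge link→T does not cross the min cut (source side {s, tap}), so extra capacity there cannot help.
New max flow = 6. Increase = 0.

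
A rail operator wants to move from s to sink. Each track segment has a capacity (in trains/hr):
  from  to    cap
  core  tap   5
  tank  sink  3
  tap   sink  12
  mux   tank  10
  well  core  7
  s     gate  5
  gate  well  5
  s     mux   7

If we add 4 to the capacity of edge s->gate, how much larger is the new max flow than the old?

0

Original max flow = 8.
Even with extra capacity on s->gate, another cut of capacity 8 remains binding.
New max flow = 8. Increase = 0.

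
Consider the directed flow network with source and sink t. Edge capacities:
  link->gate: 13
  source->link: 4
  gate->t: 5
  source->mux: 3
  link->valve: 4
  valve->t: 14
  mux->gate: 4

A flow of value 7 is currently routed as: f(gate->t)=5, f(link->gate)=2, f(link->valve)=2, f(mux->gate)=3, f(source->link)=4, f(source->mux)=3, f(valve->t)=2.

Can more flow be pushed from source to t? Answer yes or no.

Residual reachable from source: {source}; t is not reachable.
Saturated cut: source->mux, source->link with total capacity 7 = current flow value. Flow is maximum.

No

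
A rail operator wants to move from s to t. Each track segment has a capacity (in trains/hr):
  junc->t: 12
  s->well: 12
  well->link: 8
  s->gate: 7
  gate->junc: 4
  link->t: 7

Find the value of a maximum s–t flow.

11

Augment s->gate->junc->t: bottleneck 4. Total 4.
Augment s->well->link->t: bottleneck 7. Total 11.
No augmenting path remains in the residual graph.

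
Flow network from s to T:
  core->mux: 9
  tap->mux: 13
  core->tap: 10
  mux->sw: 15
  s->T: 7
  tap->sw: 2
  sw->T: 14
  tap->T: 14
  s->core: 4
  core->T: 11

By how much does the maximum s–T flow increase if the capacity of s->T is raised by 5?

5

Original max flow = 11.
After raising cap(s->T), augmenting paths through that edge carry 5 more units.
New max flow = 16. Increase = 5.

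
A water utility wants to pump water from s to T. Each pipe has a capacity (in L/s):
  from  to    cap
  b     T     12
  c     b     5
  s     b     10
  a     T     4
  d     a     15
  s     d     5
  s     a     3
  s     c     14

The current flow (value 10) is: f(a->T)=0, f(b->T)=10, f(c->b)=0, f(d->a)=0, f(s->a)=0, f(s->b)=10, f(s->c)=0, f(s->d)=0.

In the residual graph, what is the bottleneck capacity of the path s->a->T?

3

Residual capacities along the path: s->a: 3, a->T: 4.
Minimum is 3.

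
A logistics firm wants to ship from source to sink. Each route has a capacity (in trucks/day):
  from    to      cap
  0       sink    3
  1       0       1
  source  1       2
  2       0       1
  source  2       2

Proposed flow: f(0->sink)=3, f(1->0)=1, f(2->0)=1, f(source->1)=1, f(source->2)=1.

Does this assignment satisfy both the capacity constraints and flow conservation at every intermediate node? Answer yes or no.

No

Conservation fails at 0: inflow 2 ≠ outflow 3.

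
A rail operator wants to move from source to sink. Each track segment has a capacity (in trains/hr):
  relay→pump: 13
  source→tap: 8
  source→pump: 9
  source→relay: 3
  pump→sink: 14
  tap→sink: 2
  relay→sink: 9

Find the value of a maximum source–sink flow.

14

Augment source→tap→sink: bottleneck 2. Total 2.
Augment source→relay→sink: bottleneck 3. Total 5.
Augment source→pump→sink: bottleneck 9. Total 14.
No augmenting path remains in the residual graph.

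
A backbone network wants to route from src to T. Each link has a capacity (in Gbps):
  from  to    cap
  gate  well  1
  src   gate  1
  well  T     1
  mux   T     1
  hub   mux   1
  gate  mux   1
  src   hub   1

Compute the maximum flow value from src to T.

2

Augment src->hub->mux->T: bottleneck 1. Total 1.
Augment src->gate->well->T: bottleneck 1. Total 2.
No augmenting path remains in the residual graph.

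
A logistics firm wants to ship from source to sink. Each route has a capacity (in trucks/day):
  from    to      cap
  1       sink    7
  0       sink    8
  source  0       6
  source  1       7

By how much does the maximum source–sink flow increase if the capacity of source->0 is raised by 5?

Original max flow = 13.
After raising cap(source->0), augmenting paths through that edge carry 2 more units.
New max flow = 15. Increase = 2.

2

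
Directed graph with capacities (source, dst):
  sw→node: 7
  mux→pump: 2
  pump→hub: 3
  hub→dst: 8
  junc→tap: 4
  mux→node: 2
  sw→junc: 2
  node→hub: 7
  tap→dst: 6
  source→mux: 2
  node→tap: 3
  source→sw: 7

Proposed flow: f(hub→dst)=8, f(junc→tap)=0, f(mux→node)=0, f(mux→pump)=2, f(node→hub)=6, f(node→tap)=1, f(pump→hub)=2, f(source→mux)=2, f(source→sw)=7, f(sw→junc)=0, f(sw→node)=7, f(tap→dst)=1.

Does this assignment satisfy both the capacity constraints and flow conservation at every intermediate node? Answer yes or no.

Every edge has 0 ≤ f(e) ≤ cap(e).
At each intermediate node, inflow equals outflow.

Yes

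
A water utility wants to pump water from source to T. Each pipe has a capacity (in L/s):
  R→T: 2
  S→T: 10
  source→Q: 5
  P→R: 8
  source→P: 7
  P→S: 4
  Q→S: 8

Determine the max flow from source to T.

11

Augment source→Q→S→T: bottleneck 5. Total 5.
Augment source→P→S→T: bottleneck 4. Total 9.
Augment source→P→R→T: bottleneck 2. Total 11.
No augmenting path remains in the residual graph.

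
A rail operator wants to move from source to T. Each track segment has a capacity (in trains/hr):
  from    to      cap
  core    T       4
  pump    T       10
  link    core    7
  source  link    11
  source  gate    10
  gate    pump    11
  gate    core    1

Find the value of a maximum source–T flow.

14

Augment source->link->core->T: bottleneck 4. Total 4.
Augment source->gate->pump->T: bottleneck 10. Total 14.
No augmenting path remains in the residual graph.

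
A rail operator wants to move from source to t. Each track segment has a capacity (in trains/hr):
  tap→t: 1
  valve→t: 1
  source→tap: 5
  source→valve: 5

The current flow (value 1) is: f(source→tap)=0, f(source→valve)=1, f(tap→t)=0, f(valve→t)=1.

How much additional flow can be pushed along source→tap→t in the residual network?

Residual capacities along the path: source→tap: 5, tap→t: 1.
Minimum is 1.

1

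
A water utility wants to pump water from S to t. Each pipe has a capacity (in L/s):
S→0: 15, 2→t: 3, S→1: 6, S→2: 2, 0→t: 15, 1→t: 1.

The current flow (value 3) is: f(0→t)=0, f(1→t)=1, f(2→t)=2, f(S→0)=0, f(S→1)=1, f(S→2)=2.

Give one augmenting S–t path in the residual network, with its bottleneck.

S→0→t, bottleneck 15

Residual along S→0→t: S→0: 15, 0→t: 15.
Bottleneck = min = 15.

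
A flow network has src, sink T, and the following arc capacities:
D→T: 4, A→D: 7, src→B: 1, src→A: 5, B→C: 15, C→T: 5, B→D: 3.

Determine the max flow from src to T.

Augment src→A→D→T: bottleneck 4. Total 4.
Augment src→B→C→T: bottleneck 1. Total 5.
No augmenting path remains in the residual graph.

5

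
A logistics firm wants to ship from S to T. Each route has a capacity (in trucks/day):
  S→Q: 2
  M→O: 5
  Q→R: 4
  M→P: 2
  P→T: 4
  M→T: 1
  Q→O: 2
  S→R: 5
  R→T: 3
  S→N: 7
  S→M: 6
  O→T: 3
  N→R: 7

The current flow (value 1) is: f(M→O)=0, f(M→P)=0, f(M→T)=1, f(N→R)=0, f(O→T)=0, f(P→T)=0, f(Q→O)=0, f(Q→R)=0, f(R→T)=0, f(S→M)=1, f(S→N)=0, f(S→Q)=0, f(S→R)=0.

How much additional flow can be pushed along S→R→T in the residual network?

3

Residual capacities along the path: S→R: 5, R→T: 3.
Minimum is 3.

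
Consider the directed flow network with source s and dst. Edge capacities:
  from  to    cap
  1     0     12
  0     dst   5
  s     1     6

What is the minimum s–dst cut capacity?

5

Max flow = 5 (via 1 augmenting path).
In the residual at optimum, the set reachable from s is {0, 1, s}.
Cut edges: 0->dst (cap 5). Sum = 5.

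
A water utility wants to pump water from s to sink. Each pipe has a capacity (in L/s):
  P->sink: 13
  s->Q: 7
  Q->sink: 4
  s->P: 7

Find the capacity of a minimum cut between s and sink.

Max flow = 11 (via 2 augmenting paths).
In the residual at optimum, the set reachable from s is {Q, s}.
Cut edges: s->P (cap 7), Q->sink (cap 4). Sum = 11.

11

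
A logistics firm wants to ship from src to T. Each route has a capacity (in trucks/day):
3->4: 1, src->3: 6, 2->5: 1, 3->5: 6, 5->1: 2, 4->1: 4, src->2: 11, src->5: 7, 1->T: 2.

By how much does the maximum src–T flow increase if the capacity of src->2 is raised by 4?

Original max flow = 2.
Edge src->2 does not cross the min cut (source side {1, 2, 3, 4, 5, src}), so extra capacity there cannot help.
New max flow = 2. Increase = 0.

0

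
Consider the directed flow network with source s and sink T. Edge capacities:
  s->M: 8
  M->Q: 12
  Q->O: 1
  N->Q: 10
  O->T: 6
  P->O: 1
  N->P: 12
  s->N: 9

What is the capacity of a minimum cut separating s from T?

2

Max flow = 2 (via 2 augmenting paths).
In the residual at optimum, the set reachable from s is {M, N, P, Q, s}.
Cut edges: P->O (cap 1), Q->O (cap 1). Sum = 2.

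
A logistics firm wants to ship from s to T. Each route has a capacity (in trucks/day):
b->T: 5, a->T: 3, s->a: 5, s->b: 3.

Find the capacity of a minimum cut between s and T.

Max flow = 6 (via 2 augmenting paths).
In the residual at optimum, the set reachable from s is {a, s}.
Cut edges: s->b (cap 3), a->T (cap 3). Sum = 6.

6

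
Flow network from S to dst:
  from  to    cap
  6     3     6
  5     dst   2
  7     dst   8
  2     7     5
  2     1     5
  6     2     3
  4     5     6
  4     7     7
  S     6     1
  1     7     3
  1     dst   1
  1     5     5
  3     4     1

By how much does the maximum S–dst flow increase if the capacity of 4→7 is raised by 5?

0

Original max flow = 1.
Edge 4→7 does not cross the min cut (source side {S}), so extra capacity there cannot help.
New max flow = 1. Increase = 0.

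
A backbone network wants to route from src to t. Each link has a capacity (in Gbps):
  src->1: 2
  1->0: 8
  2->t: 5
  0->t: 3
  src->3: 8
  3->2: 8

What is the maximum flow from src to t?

7

Augment src->3->2->t: bottleneck 5. Total 5.
Augment src->1->0->t: bottleneck 2. Total 7.
No augmenting path remains in the residual graph.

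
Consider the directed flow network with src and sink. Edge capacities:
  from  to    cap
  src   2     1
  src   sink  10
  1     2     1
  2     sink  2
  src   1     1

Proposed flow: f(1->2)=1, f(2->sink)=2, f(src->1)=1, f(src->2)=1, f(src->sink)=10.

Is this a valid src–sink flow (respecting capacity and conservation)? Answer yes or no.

Yes

Every edge has 0 ≤ f(e) ≤ cap(e).
At each intermediate node, inflow equals outflow.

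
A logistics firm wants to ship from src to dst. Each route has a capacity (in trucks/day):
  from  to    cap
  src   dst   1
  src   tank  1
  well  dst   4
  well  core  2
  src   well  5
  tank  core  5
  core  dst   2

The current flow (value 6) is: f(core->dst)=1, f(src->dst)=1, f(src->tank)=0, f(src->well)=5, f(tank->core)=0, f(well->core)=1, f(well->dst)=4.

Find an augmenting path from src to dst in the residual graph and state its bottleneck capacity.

Residual along src->tank->core->dst: src->tank: 1, tank->core: 5, core->dst: 1.
Bottleneck = min = 1.

src->tank->core->dst, bottleneck 1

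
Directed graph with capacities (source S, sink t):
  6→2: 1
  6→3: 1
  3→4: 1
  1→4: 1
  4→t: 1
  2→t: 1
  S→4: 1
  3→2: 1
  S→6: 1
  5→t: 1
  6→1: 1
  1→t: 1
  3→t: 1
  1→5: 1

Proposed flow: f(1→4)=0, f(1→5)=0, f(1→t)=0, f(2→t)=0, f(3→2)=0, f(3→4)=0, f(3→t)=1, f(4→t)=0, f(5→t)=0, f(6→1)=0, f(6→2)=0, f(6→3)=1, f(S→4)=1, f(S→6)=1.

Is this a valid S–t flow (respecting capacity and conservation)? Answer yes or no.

No

Conservation fails at 4: inflow 1 ≠ outflow 0.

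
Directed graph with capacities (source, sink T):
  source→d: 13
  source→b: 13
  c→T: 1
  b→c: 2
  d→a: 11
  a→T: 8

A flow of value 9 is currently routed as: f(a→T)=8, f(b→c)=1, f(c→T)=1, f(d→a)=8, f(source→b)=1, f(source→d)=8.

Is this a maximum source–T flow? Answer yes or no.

Yes

Residual reachable from source: {a, b, c, d, source}; T is not reachable.
Saturated cut: c→T, a→T with total capacity 9 = current flow value. Flow is maximum.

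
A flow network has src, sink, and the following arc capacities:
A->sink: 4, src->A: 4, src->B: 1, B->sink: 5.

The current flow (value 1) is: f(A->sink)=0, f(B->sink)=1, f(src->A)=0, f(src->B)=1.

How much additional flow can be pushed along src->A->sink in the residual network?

Residual capacities along the path: src->A: 4, A->sink: 4.
Minimum is 4.

4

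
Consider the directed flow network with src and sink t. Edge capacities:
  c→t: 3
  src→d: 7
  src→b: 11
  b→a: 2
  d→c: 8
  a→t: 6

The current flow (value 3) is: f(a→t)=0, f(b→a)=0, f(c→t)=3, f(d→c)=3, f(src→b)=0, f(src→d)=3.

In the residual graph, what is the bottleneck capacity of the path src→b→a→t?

Residual capacities along the path: src→b: 11, b→a: 2, a→t: 6.
Minimum is 2.

2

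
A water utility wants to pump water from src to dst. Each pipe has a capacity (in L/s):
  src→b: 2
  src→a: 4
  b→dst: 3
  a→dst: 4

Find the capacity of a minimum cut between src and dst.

Max flow = 6 (via 2 augmenting paths).
In the residual at optimum, the set reachable from src is {src}.
Cut edges: src→a (cap 4), src→b (cap 2). Sum = 6.

6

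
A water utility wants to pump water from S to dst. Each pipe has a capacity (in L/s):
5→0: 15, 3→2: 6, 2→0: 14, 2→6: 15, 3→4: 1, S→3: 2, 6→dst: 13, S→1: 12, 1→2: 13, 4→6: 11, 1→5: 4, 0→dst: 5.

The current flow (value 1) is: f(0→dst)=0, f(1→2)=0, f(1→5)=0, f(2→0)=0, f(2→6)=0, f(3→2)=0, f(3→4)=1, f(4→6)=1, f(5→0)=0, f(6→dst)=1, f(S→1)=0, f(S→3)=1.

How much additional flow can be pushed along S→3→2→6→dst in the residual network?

1

Residual capacities along the path: S→3: 1, 3→2: 6, 2→6: 15, 6→dst: 12.
Minimum is 1.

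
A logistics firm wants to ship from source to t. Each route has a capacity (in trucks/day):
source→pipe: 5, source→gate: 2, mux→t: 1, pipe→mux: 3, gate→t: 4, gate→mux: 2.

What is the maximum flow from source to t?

3

Augment source→gate→t: bottleneck 2. Total 2.
Augment source→pipe→mux→t: bottleneck 1. Total 3.
No augmenting path remains in the residual graph.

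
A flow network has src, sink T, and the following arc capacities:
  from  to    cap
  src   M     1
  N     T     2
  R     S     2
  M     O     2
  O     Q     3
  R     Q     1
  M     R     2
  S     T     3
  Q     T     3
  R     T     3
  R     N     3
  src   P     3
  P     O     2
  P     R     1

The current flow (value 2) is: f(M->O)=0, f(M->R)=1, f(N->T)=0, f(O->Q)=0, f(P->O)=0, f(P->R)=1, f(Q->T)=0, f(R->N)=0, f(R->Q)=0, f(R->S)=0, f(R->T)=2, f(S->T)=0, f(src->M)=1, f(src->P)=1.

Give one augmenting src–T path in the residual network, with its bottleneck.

src->P->O->Q->T, bottleneck 2

Residual along src->P->O->Q->T: src->P: 2, P->O: 2, O->Q: 3, Q->T: 3.
Bottleneck = min = 2.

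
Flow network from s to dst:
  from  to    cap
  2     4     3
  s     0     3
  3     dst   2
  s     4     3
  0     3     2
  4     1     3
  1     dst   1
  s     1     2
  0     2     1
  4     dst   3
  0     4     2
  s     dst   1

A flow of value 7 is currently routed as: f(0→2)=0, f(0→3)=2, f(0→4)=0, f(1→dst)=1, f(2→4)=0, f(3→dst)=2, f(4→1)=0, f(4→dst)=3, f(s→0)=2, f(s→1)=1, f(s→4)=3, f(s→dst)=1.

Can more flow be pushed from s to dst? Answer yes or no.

No

Residual reachable from s: {0, 1, 2, 4, s}; dst is not reachable.
Saturated cut: s→dst, 0→3, 4→dst, 1→dst with total capacity 7 = current flow value. Flow is maximum.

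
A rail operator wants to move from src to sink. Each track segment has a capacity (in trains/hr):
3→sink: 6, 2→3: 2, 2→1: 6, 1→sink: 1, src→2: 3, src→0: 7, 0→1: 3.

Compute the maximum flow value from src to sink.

Augment src→2→3→sink: bottleneck 2. Total 2.
Augment src→2→1→sink: bottleneck 1. Total 3.
No augmenting path remains in the residual graph.

3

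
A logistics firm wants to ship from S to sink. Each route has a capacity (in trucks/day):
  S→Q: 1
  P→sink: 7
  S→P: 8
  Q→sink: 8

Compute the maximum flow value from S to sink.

8

Augment S→Q→sink: bottleneck 1. Total 1.
Augment S→P→sink: bottleneck 7. Total 8.
No augmenting path remains in the residual graph.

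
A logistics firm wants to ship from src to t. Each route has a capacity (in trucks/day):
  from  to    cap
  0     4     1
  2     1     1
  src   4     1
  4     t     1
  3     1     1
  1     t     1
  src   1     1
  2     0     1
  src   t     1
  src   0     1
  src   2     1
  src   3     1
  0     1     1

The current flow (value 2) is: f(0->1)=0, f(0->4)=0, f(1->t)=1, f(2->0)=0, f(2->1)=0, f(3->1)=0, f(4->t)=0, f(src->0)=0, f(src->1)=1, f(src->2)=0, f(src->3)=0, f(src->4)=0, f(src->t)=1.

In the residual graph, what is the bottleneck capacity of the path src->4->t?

Residual capacities along the path: src->4: 1, 4->t: 1.
Minimum is 1.

1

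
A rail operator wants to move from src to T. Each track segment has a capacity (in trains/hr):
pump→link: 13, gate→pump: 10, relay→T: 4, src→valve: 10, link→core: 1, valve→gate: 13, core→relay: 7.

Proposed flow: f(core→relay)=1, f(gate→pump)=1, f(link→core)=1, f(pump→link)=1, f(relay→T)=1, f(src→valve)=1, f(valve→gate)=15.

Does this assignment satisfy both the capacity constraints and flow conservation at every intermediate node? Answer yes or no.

No

Capacity violated on valve→gate: flow 15 > capacity 13.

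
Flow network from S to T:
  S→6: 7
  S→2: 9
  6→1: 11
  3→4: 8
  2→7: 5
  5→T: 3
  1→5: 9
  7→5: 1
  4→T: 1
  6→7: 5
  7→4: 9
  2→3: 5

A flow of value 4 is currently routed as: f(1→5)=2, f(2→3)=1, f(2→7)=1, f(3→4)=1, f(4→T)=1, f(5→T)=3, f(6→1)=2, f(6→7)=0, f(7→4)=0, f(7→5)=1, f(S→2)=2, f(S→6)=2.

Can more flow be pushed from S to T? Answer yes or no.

No

Residual reachable from S: {1, 2, 3, 4, 5, 6, 7, S}; T is not reachable.
Saturated cut: 4→T, 5→T with total capacity 4 = current flow value. Flow is maximum.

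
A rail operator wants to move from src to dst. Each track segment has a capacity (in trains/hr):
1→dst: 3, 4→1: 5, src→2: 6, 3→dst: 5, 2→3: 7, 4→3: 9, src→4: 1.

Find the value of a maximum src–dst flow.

6

Augment src→2→3→dst: bottleneck 5. Total 5.
Augment src→4→1→dst: bottleneck 1. Total 6.
No augmenting path remains in the residual graph.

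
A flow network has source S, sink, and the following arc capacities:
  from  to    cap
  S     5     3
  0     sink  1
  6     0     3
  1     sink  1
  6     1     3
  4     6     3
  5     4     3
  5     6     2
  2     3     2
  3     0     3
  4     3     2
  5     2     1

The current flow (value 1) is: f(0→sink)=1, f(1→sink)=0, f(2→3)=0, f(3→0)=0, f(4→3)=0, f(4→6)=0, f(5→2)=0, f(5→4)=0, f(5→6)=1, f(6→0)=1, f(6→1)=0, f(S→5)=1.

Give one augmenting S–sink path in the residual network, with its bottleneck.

Residual along S→5→6→1→sink: S→5: 2, 5→6: 1, 6→1: 3, 1→sink: 1.
Bottleneck = min = 1.

S→5→6→1→sink, bottleneck 1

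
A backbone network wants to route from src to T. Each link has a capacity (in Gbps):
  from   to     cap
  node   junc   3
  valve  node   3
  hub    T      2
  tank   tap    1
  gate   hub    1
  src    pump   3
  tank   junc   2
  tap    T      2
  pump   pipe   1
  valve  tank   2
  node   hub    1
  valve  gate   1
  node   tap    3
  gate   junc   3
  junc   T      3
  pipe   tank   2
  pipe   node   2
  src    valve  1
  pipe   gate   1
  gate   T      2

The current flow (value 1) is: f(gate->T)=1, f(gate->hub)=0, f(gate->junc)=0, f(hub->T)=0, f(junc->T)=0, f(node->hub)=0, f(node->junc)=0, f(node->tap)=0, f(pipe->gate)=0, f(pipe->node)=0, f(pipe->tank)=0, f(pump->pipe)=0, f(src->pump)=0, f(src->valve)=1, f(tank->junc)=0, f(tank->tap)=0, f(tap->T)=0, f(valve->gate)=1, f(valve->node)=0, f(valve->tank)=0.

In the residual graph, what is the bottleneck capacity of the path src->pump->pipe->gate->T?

1

Residual capacities along the path: src->pump: 3, pump->pipe: 1, pipe->gate: 1, gate->T: 1.
Minimum is 1.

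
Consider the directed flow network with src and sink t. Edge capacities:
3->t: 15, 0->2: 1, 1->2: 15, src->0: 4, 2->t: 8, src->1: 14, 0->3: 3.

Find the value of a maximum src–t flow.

11

Augment src->1->2->t: bottleneck 8. Total 8.
Augment src->0->3->t: bottleneck 3. Total 11.
No augmenting path remains in the residual graph.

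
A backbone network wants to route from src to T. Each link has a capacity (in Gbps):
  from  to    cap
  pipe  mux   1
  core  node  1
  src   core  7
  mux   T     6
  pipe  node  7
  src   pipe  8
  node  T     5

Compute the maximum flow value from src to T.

Augment src->core->node->T: bottleneck 1. Total 1.
Augment src->pipe->node->T: bottleneck 4. Total 5.
Augment src->pipe->mux->T: bottleneck 1. Total 6.
No augmenting path remains in the residual graph.

6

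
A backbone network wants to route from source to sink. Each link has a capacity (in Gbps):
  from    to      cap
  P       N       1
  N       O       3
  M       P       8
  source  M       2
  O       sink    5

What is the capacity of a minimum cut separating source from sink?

1

Max flow = 1 (via 1 augmenting path).
In the residual at optimum, the set reachable from source is {M, P, source}.
Cut edges: P→N (cap 1). Sum = 1.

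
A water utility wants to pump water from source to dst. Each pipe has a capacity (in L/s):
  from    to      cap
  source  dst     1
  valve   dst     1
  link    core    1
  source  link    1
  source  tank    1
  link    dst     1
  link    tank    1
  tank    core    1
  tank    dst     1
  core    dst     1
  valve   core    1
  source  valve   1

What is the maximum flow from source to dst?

4

Augment source→dst: bottleneck 1. Total 1.
Augment source→link→dst: bottleneck 1. Total 2.
Augment source→valve→dst: bottleneck 1. Total 3.
Augment source→tank→dst: bottleneck 1. Total 4.
No augmenting path remains in the residual graph.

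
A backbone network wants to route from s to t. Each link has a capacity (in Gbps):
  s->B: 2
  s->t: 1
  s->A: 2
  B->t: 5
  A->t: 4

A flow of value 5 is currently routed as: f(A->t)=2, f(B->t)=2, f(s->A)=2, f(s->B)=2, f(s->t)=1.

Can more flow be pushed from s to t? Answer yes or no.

No

Residual reachable from s: {s}; t is not reachable.
Saturated cut: s->B, s->A, s->t with total capacity 5 = current flow value. Flow is maximum.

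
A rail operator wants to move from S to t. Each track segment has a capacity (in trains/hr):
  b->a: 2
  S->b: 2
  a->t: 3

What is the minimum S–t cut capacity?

2

Max flow = 2 (via 1 augmenting path).
In the residual at optimum, the set reachable from S is {S}.
Cut edges: S->b (cap 2). Sum = 2.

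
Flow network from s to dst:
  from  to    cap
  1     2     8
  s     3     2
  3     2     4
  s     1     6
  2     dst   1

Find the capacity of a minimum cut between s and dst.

1

Max flow = 1 (via 1 augmenting path).
In the residual at optimum, the set reachable from s is {1, 2, 3, s}.
Cut edges: 2->dst (cap 1). Sum = 1.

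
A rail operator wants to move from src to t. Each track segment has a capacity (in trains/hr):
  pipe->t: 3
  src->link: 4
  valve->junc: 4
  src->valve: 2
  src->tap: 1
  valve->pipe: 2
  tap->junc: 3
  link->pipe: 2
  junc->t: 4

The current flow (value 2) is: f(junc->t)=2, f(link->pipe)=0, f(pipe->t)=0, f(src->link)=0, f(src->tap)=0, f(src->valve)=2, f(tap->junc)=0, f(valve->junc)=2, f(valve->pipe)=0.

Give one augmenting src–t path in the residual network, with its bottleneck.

src->tap->junc->t, bottleneck 1

Residual along src->tap->junc->t: src->tap: 1, tap->junc: 3, junc->t: 2.
Bottleneck = min = 1.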